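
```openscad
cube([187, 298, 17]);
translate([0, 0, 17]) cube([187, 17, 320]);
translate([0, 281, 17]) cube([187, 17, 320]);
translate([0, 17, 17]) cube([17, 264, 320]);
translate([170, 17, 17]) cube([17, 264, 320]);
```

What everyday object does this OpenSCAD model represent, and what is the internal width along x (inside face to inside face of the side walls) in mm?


An open box. The internal width is 153 mm.

A 187×298 base slab with four walls standing on it — an open box. The base is 187 mm wide and the walls are 17 mm thick, so the internal width is 187 − 2 × 17 = 153 mm.


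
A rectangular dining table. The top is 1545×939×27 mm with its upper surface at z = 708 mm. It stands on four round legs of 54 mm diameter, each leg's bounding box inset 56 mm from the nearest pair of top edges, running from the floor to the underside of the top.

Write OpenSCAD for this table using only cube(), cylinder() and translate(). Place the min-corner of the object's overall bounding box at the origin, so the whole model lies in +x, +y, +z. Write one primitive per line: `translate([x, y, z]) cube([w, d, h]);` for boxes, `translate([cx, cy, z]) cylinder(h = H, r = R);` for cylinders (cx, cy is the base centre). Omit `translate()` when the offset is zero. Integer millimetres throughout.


translate([0, 0, 681]) cube([1545, 939, 27]);
translate([83, 83, 0]) cylinder(h = 681, r = 27);
translate([1462, 83, 0]) cylinder(h = 681, r = 27);
translate([83, 856, 0]) cylinder(h = 681, r = 27);
translate([1462, 856, 0]) cylinder(h = 681, r = 27);


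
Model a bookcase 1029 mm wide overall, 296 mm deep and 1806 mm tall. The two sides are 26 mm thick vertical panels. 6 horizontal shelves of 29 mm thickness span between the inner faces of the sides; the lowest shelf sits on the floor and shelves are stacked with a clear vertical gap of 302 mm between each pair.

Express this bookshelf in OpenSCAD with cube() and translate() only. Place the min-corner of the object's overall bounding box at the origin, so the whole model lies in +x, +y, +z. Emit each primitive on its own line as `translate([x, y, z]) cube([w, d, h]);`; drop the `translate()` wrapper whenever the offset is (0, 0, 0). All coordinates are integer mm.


cube([26, 296, 1806]);
translate([1003, 0, 0]) cube([26, 296, 1806]);
translate([26, 0, 0]) cube([977, 296, 29]);
translate([26, 0, 331]) cube([977, 296, 29]);
translate([26, 0, 662]) cube([977, 296, 29]);
translate([26, 0, 993]) cube([977, 296, 29]);
translate([26, 0, 1324]) cube([977, 296, 29]);
translate([26, 0, 1655]) cube([977, 296, 29]);


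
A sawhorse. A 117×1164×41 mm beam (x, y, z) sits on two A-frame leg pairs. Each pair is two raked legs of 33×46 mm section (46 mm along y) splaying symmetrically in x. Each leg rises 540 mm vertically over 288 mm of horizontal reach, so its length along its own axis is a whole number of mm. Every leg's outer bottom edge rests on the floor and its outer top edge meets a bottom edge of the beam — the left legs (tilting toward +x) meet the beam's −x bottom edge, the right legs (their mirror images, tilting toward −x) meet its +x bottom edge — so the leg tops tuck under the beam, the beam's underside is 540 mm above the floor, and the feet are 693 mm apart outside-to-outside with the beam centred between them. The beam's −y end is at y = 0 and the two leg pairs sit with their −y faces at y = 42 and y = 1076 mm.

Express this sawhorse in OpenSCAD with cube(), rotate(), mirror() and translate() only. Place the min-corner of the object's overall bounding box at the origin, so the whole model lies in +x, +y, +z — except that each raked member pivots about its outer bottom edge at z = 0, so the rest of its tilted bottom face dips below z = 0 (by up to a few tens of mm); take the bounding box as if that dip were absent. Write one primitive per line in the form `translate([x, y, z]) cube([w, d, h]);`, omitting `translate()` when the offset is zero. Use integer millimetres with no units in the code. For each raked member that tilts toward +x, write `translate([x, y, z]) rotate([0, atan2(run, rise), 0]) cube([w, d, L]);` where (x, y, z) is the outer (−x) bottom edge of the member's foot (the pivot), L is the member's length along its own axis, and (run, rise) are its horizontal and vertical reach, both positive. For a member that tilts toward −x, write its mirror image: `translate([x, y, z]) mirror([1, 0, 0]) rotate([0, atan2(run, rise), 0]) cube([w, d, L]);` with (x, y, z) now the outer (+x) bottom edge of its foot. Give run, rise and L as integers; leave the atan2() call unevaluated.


translate([288, 0, 540]) cube([117, 1164, 41]);
translate([0, 42, 0]) rotate([0, atan2(288, 540), 0]) cube([33, 46, 612]);
translate([693, 42, 0]) mirror([1, 0, 0]) rotate([0, atan2(288, 540), 0]) cube([33, 46, 612]);
translate([0, 1076, 0]) rotate([0, atan2(288, 540), 0]) cube([33, 46, 612]);
translate([693, 1076, 0]) mirror([1, 0, 0]) rotate([0, atan2(288, 540), 0]) cube([33, 46, 612]);


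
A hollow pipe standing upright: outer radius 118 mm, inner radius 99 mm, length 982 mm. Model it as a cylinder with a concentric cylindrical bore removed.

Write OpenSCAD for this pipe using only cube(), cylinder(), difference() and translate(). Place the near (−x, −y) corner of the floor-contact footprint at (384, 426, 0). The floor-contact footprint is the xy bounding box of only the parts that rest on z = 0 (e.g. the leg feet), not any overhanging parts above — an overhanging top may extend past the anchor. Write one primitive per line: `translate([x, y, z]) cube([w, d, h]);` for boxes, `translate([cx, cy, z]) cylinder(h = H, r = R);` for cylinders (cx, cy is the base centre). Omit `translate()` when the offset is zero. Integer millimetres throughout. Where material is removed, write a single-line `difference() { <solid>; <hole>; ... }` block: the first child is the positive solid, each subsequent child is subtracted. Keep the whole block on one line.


difference() { translate([502, 544, 0]) cylinder(h = 982, r = 118); translate([502, 544, 0]) cylinder(h = 982, r = 99); }


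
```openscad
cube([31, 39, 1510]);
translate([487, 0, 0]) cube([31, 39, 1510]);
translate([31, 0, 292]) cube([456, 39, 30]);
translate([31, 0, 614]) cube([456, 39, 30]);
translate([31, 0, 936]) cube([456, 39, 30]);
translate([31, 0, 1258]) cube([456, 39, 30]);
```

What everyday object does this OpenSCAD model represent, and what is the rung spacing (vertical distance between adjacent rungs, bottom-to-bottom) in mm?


A ladder. The rung spacing is 322 mm.

Two tall 31×39 posts with 4 short bars between them — a ladder. Adjacent rungs sit at z = 292 and z = 614, so the spacing is 614 − 292 = 322 mm.


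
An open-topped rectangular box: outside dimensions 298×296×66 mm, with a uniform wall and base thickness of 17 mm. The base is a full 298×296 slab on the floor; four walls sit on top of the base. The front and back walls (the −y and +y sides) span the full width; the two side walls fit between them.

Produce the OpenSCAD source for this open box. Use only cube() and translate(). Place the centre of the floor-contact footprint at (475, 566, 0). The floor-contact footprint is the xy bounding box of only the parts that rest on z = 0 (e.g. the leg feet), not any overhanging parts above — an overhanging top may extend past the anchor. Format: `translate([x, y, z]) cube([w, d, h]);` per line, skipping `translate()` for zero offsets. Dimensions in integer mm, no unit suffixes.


translate([326, 418, 0]) cube([298, 296, 17]);
translate([326, 418, 17]) cube([298, 17, 49]);
translate([326, 697, 17]) cube([298, 17, 49]);
translate([326, 435, 17]) cube([17, 262, 49]);
translate([607, 435, 17]) cube([17, 262, 49]);


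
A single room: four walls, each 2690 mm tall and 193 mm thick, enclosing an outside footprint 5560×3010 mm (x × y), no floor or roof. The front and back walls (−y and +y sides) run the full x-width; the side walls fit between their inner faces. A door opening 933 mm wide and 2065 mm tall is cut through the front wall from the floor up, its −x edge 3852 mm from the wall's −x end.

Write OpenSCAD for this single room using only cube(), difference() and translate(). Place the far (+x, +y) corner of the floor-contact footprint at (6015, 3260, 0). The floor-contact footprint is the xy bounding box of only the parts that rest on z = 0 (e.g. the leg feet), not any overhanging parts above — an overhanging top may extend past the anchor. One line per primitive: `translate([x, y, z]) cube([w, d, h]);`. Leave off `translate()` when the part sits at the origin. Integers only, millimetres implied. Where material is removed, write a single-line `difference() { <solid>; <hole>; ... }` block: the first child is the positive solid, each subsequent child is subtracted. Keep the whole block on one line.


difference() { translate([455, 250, 0]) cube([5560, 193, 2690]); translate([4307, 250, 0]) cube([933, 193, 2065]); }
translate([455, 3067, 0]) cube([5560, 193, 2690]);
translate([455, 443, 0]) cube([193, 2624, 2690]);
translate([5822, 443, 0]) cube([193, 2624, 2690]);


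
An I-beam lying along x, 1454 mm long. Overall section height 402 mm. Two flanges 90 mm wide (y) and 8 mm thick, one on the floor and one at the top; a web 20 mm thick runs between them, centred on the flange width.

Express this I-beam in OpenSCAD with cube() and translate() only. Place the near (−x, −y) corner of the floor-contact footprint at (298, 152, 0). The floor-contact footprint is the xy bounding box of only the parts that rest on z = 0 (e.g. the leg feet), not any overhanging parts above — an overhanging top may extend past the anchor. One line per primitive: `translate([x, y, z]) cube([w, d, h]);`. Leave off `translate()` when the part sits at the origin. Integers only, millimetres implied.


translate([298, 152, 0]) cube([1454, 90, 8]);
translate([298, 187, 8]) cube([1454, 20, 386]);
translate([298, 152, 394]) cube([1454, 90, 8]);


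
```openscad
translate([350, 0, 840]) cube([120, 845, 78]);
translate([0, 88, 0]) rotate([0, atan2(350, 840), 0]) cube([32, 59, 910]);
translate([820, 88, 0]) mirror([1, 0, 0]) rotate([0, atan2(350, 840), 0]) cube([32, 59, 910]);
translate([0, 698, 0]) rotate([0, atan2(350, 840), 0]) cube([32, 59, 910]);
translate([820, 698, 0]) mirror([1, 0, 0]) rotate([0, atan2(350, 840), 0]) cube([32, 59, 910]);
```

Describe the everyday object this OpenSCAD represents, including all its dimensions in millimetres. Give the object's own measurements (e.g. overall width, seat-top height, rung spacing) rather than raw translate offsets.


A sawhorse. A 120×845×78 mm beam (x, y, z) sits on two A-frame leg pairs. Each pair is two raked legs of 32×59 mm section (59 mm along y) splaying symmetrically in x. Each leg rises 840 mm vertically over 350 mm of horizontal reach and is 910 mm long along its own axis. Every leg's outer bottom edge rests on the floor and its outer top edge meets a bottom edge of the beam — the left legs (tilting toward +x) meet the beam's −x bottom edge, the right legs (their mirror images, tilting toward −x) meet its +x bottom edge — so the leg tops tuck under the beam, the beam's underside is 840 mm above the floor, and the feet are 820 mm apart outside-to-outside with the beam centred between them. The two leg pairs are set in 88 mm from either end of the beam.


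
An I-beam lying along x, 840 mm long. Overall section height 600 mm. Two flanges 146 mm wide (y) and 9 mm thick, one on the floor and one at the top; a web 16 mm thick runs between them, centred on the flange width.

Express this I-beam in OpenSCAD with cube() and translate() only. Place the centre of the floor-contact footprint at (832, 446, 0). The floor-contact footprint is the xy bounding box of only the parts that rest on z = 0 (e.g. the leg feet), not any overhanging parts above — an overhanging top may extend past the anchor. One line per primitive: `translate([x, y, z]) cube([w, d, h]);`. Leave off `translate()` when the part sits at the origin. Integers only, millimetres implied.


translate([412, 373, 0]) cube([840, 146, 9]);
translate([412, 438, 9]) cube([840, 16, 582]);
translate([412, 373, 591]) cube([840, 146, 9]);


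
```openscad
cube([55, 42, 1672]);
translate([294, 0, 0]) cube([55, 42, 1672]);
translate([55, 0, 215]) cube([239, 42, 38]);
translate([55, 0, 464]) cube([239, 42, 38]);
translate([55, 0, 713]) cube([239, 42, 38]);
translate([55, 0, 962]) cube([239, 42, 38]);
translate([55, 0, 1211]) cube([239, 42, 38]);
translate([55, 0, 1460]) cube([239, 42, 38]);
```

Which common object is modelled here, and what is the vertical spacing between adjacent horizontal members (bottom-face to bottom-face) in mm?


A ladder. The rung spacing is 249 mm.

Two tall 55×42 posts with 6 short bars between them — a ladder. Adjacent rungs sit at z = 215 and z = 464, so the spacing is 464 − 215 = 249 mm.


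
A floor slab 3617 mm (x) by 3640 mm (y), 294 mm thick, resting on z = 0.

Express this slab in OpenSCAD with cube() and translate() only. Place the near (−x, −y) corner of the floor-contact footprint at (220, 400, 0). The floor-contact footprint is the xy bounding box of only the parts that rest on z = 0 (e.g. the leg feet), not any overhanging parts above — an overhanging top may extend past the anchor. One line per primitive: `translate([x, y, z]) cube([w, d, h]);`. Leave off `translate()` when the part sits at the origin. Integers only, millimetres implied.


translate([220, 400, 0]) cube([3617, 3640, 294]);


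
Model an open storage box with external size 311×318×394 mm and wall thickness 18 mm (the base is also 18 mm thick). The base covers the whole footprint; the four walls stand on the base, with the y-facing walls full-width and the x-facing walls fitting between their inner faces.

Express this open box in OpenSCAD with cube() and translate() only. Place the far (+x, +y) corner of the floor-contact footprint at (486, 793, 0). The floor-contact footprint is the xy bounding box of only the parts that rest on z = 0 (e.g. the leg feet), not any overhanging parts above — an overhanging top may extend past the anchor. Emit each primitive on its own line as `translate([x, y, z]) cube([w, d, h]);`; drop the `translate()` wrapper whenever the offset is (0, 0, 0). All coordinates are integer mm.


translate([175, 475, 0]) cube([311, 318, 18]);
translate([175, 475, 18]) cube([311, 18, 376]);
translate([175, 775, 18]) cube([311, 18, 376]);
translate([175, 493, 18]) cube([18, 282, 376]);
translate([468, 493, 18]) cube([18, 282, 376]);


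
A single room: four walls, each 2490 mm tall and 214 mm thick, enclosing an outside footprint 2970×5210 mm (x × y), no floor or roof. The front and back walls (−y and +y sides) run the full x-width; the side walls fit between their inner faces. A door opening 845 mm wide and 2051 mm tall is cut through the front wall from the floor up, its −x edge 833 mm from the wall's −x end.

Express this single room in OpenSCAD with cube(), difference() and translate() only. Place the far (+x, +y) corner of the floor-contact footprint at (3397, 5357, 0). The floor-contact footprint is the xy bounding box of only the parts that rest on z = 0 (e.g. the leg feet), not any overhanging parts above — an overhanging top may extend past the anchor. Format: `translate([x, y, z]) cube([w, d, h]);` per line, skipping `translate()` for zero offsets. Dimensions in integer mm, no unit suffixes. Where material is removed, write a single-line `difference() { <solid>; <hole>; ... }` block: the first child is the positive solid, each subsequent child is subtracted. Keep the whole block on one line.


difference() { translate([427, 147, 0]) cube([2970, 214, 2490]); translate([1260, 147, 0]) cube([845, 214, 2051]); }
translate([427, 5143, 0]) cube([2970, 214, 2490]);
translate([427, 361, 0]) cube([214, 4782, 2490]);
translate([3183, 361, 0]) cube([214, 4782, 2490]);


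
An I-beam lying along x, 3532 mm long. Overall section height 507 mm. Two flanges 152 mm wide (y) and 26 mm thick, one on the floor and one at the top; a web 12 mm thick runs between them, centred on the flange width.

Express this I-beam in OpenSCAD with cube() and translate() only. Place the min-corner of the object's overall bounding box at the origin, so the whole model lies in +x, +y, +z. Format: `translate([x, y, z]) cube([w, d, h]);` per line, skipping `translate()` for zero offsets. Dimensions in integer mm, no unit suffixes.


cube([3532, 152, 26]);
translate([0, 70, 26]) cube([3532, 12, 455]);
translate([0, 0, 481]) cube([3532, 152, 26]);


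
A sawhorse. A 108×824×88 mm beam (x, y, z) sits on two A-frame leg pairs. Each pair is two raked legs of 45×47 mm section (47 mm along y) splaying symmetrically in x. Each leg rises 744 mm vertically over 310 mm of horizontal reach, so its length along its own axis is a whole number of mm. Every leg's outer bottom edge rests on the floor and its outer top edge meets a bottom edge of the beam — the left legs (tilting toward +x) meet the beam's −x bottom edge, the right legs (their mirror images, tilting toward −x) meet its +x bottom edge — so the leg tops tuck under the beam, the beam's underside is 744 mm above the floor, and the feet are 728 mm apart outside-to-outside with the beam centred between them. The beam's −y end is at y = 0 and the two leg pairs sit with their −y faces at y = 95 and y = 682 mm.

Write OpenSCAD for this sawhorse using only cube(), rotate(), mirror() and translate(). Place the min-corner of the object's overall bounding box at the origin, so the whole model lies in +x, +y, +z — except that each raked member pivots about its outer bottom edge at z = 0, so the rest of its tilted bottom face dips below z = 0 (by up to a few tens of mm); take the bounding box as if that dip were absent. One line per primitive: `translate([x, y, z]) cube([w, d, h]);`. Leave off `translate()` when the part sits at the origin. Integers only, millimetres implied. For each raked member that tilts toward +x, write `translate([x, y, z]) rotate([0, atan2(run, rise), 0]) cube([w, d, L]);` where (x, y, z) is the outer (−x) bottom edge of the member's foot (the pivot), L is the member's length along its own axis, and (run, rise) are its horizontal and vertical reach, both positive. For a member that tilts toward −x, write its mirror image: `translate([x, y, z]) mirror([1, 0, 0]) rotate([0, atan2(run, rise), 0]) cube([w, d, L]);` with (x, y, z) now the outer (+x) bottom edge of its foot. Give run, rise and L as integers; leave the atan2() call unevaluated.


translate([310, 0, 744]) cube([108, 824, 88]);
translate([0, 95, 0]) rotate([0, atan2(310, 744), 0]) cube([45, 47, 806]);
translate([728, 95, 0]) mirror([1, 0, 0]) rotate([0, atan2(310, 744), 0]) cube([45, 47, 806]);
translate([0, 682, 0]) rotate([0, atan2(310, 744), 0]) cube([45, 47, 806]);
translate([728, 682, 0]) mirror([1, 0, 0]) rotate([0, atan2(310, 744), 0]) cube([45, 47, 806]);


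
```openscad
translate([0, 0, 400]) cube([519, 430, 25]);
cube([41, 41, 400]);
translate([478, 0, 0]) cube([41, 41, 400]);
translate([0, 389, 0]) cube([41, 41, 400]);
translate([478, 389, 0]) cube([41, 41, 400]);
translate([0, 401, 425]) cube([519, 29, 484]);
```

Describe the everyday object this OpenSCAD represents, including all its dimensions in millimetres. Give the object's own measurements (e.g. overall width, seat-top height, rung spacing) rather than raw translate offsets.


A chair. The seat is a 519×430×25 mm slab with its top at z = 425 mm, on four 41×41 mm corner legs (flush with the seat edges, standing on z = 0). A flat backrest 29 mm thick, 484 mm tall, spans the full seat width and rises from the seat top along its +y edge, rear face flush with the rear of the seat.


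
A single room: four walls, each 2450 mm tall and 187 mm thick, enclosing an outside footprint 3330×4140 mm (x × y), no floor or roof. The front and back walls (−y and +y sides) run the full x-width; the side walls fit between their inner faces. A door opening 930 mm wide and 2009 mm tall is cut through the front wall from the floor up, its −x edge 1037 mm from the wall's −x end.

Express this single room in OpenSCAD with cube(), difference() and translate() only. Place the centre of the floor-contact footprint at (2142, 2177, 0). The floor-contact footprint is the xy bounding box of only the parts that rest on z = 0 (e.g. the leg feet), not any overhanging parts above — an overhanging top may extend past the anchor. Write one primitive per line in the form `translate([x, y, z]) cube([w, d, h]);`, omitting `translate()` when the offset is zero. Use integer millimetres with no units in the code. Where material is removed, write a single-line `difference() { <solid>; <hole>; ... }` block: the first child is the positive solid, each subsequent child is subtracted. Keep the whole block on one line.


difference() { translate([477, 107, 0]) cube([3330, 187, 2450]); translate([1514, 107, 0]) cube([930, 187, 2009]); }
translate([477, 4060, 0]) cube([3330, 187, 2450]);
translate([477, 294, 0]) cube([187, 3766, 2450]);
translate([3620, 294, 0]) cube([187, 3766, 2450]);


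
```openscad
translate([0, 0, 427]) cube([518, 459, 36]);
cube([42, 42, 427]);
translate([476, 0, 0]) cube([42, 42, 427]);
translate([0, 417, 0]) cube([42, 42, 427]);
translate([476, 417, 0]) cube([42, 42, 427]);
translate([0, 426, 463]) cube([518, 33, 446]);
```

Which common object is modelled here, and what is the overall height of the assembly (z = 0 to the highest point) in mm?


A chair. The overall height is 909 mm.

A slab on four corner posts with a tall panel at the back — a chair. The seat slab sits at z = 427 with thickness 36, and the 446 mm backrest starts at the seat top, so the overall height is 427 + 36 + 446 = 909 mm.


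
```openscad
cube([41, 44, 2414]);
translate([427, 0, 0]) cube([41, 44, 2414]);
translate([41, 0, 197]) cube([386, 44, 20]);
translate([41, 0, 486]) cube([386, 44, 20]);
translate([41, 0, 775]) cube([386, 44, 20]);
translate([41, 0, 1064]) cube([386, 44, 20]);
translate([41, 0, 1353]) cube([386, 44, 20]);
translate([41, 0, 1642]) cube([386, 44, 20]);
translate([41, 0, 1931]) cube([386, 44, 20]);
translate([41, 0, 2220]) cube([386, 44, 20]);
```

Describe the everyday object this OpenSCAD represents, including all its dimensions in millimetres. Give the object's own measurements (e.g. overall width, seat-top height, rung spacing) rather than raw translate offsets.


A straight ladder. Two 41×44 mm vertical rails, 2414 mm tall, stand 468 mm apart (outside-to-outside) with their front faces coplanar on the −y side. 8 rungs, each 44 mm deep and 20 mm tall, span between the inner faces of the rails, front faces flush with the rails. The lowest rung's underside is at z = 197 mm and rungs are spaced 289 mm apart (underside to underside).


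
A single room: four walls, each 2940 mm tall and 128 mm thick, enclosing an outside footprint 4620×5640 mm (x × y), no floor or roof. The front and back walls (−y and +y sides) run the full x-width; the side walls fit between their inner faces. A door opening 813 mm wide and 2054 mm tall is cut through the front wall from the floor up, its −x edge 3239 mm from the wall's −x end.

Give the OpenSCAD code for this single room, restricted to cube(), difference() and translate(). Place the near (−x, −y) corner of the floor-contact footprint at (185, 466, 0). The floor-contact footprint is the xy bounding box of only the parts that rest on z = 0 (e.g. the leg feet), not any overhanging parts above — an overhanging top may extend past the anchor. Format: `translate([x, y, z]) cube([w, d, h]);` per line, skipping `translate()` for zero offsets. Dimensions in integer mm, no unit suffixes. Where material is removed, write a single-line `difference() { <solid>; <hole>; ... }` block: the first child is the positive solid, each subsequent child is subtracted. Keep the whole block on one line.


difference() { translate([185, 466, 0]) cube([4620, 128, 2940]); translate([3424, 466, 0]) cube([813, 128, 2054]); }
translate([185, 5978, 0]) cube([4620, 128, 2940]);
translate([185, 594, 0]) cube([128, 5384, 2940]);
translate([4677, 594, 0]) cube([128, 5384, 2940]);


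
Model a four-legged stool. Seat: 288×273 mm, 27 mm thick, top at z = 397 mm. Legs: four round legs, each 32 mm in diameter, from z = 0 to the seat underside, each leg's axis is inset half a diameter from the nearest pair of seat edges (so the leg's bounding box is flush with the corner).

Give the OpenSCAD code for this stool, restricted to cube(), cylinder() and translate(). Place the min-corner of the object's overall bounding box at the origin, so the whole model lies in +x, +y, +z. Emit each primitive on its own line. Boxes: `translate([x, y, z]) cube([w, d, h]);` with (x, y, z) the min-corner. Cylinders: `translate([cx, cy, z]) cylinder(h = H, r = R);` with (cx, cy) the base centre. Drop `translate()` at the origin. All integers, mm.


// leg_h = 397 - 27 = 370
translate([0, 0, 370]) cube([288, 273, 27]);
translate([16, 16, 0]) cylinder(h = 370, r = 16);
translate([272, 16, 0]) cylinder(h = 370, r = 16);
translate([16, 257, 0]) cylinder(h = 370, r = 16);
translate([272, 257, 0]) cylinder(h = 370, r = 16);


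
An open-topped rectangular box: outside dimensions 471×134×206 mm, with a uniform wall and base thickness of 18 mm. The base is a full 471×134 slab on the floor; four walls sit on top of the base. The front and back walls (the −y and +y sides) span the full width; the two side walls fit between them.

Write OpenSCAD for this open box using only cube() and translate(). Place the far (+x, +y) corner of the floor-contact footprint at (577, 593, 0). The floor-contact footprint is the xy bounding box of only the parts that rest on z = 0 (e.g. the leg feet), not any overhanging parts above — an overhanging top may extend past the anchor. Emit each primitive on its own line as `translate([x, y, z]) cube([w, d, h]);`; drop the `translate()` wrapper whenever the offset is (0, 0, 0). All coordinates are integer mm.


translate([106, 459, 0]) cube([471, 134, 18]);
translate([106, 459, 18]) cube([471, 18, 188]);
translate([106, 575, 18]) cube([471, 18, 188]);
translate([106, 477, 18]) cube([18, 98, 188]);
translate([559, 477, 18]) cube([18, 98, 188]);


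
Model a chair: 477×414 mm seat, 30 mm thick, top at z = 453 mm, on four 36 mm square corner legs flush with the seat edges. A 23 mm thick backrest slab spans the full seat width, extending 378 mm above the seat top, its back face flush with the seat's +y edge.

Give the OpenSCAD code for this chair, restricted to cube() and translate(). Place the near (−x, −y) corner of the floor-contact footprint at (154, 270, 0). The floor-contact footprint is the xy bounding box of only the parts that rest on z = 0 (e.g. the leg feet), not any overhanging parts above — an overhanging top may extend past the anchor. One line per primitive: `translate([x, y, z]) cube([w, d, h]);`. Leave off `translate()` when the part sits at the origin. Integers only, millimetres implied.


// leg_h = 453 - 30 = 423
translate([154, 270, 423]) cube([477, 414, 30]);
translate([154, 270, 0]) cube([36, 36, 423]);
translate([595, 270, 0]) cube([36, 36, 423]);
translate([154, 648, 0]) cube([36, 36, 423]);
translate([595, 648, 0]) cube([36, 36, 423]);
translate([154, 661, 453]) cube([477, 23, 378]);


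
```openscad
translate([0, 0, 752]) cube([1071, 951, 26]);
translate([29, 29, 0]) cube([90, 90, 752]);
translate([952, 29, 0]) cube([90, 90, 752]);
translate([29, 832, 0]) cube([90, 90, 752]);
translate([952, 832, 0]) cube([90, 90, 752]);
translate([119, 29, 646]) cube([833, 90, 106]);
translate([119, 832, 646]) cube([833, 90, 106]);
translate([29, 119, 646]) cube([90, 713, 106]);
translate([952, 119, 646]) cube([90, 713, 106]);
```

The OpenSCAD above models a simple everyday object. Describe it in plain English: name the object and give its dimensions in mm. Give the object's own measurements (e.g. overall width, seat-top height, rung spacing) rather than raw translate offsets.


A table: top 1071 mm (x) × 951 mm (y), 26 mm thick, upper face at z = 778 mm, on four 90×90 mm square legs, each inset 29 mm from the nearest pair of top edges from z = 0 to the bottom of the top. Four apron rails, 90 mm thick and 106 mm tall, run between adjacent legs with their top edges flush with the underside of the top and their outer faces flush with the legs' outer faces.


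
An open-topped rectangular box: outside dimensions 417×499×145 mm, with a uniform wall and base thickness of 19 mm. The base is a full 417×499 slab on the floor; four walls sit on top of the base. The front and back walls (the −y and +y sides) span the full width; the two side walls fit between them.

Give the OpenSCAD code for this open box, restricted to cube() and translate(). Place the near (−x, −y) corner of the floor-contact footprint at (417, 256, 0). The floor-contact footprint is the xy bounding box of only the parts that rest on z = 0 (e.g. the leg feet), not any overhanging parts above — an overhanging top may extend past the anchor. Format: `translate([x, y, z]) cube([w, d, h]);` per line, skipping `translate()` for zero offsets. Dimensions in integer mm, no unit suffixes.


translate([417, 256, 0]) cube([417, 499, 19]);
translate([417, 256, 19]) cube([417, 19, 126]);
translate([417, 736, 19]) cube([417, 19, 126]);
translate([417, 275, 19]) cube([19, 461, 126]);
translate([815, 275, 19]) cube([19, 461, 126]);


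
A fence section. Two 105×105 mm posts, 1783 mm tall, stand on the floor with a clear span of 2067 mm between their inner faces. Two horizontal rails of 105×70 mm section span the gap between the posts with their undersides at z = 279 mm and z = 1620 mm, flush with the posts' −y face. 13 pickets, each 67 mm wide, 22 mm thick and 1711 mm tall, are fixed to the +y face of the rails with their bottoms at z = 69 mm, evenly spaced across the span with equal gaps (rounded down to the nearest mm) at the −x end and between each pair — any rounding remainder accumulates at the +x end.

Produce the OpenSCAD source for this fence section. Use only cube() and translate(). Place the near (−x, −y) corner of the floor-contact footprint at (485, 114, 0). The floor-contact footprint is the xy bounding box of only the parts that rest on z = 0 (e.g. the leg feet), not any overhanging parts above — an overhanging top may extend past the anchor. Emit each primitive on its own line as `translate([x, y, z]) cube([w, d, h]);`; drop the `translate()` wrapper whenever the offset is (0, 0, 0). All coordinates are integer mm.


translate([485, 114, 0]) cube([105, 105, 1783]);
translate([2657, 114, 0]) cube([105, 105, 1783]);
translate([590, 114, 279]) cube([2067, 105, 70]);
translate([590, 114, 1620]) cube([2067, 105, 70]);
translate([675, 219, 69]) cube([67, 22, 1711]);
translate([827, 219, 69]) cube([67, 22, 1711]);
translate([979, 219, 69]) cube([67, 22, 1711]);
translate([1131, 219, 69]) cube([67, 22, 1711]);
translate([1283, 219, 69]) cube([67, 22, 1711]);
translate([1435, 219, 69]) cube([67, 22, 1711]);
translate([1587, 219, 69]) cube([67, 22, 1711]);
translate([1739, 219, 69]) cube([67, 22, 1711]);
translate([1891, 219, 69]) cube([67, 22, 1711]);
translate([2043, 219, 69]) cube([67, 22, 1711]);
translate([2195, 219, 69]) cube([67, 22, 1711]);
translate([2347, 219, 69]) cube([67, 22, 1711]);
translate([2499, 219, 69]) cube([67, 22, 1711]);


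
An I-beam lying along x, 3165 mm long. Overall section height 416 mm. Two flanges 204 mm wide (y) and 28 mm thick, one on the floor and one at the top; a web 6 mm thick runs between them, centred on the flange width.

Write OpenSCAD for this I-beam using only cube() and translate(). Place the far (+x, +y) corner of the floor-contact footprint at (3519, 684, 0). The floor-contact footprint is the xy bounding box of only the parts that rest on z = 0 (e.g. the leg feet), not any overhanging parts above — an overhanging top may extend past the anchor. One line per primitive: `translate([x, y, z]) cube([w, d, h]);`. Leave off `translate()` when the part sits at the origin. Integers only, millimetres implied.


translate([354, 480, 0]) cube([3165, 204, 28]);
translate([354, 579, 28]) cube([3165, 6, 360]);
translate([354, 480, 388]) cube([3165, 204, 28]);


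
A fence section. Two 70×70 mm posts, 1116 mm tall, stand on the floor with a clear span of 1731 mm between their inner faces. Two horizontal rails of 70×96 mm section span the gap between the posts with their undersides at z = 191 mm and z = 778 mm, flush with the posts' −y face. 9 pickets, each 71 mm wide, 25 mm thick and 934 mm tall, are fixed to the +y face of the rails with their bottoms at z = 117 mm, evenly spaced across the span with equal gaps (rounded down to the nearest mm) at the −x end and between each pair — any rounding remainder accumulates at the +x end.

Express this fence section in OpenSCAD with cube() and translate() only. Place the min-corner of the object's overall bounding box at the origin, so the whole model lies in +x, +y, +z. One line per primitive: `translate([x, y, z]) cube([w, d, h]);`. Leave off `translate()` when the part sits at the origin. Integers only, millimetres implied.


cube([70, 70, 1116]);
translate([1801, 0, 0]) cube([70, 70, 1116]);
translate([70, 0, 191]) cube([1731, 70, 96]);
translate([70, 0, 778]) cube([1731, 70, 96]);
translate([179, 70, 117]) cube([71, 25, 934]);
translate([359, 70, 117]) cube([71, 25, 934]);
translate([539, 70, 117]) cube([71, 25, 934]);
translate([719, 70, 117]) cube([71, 25, 934]);
translate([899, 70, 117]) cube([71, 25, 934]);
translate([1079, 70, 117]) cube([71, 25, 934]);
translate([1259, 70, 117]) cube([71, 25, 934]);
translate([1439, 70, 117]) cube([71, 25, 934]);
translate([1619, 70, 117]) cube([71, 25, 934]);


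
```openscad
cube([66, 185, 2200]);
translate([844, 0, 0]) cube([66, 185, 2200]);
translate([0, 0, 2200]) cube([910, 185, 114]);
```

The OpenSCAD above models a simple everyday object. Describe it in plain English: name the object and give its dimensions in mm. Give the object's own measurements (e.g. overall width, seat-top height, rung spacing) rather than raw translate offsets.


A door frame. The clear opening is 778 mm wide and 2200 mm high. Two 66 mm wide jambs, 185 mm deep, stand either side of the opening from the floor to the top of the opening. A 114 mm thick head sits across the top of both jambs, spanning the full outside width of the frame.


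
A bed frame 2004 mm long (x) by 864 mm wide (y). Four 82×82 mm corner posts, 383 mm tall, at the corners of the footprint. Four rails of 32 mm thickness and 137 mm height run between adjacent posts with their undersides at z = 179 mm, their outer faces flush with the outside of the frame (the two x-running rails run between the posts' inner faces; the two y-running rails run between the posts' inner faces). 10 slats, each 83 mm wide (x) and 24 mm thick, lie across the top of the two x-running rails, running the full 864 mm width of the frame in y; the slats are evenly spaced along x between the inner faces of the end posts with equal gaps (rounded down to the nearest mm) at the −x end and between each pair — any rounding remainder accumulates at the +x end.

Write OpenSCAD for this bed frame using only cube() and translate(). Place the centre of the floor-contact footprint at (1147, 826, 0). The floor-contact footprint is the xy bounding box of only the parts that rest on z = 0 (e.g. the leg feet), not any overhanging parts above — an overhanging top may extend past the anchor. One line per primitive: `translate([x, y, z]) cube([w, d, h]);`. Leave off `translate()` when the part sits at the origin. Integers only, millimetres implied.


// slat z = rail_z + rail_h = 179 + 137 = 316
// slat gap = ⌊(1840 − 10·83) / 11⌋ = 91
translate([145, 394, 0]) cube([82, 82, 383]);
translate([145, 1176, 0]) cube([82, 82, 383]);
translate([2067, 394, 0]) cube([82, 82, 383]);
translate([2067, 1176, 0]) cube([82, 82, 383]);
translate([227, 394, 179]) cube([1840, 32, 137]);
translate([227, 1226, 179]) cube([1840, 32, 137]);
translate([145, 476, 179]) cube([32, 700, 137]);
translate([2117, 476, 179]) cube([32, 700, 137]);
translate([318, 394, 316]) cube([83, 864, 24]);
translate([492, 394, 316]) cube([83, 864, 24]);
translate([666, 394, 316]) cube([83, 864, 24]);
translate([840, 394, 316]) cube([83, 864, 24]);
translate([1014, 394, 316]) cube([83, 864, 24]);
translate([1188, 394, 316]) cube([83, 864, 24]);
translate([1362, 394, 316]) cube([83, 864, 24]);
translate([1536, 394, 316]) cube([83, 864, 24]);
translate([1710, 394, 316]) cube([83, 864, 24]);
translate([1884, 394, 316]) cube([83, 864, 24]);


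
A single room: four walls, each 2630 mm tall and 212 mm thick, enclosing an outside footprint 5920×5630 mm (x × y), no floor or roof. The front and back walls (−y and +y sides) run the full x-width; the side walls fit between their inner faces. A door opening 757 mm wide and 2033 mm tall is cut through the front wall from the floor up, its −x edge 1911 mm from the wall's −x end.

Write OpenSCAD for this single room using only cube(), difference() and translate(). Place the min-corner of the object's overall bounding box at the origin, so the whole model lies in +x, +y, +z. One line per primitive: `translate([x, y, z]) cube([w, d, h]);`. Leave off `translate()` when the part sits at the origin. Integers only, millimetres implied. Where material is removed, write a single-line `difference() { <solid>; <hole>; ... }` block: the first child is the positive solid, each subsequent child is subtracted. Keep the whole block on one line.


difference() { cube([5920, 212, 2630]); translate([1911, 0, 0]) cube([757, 212, 2033]); }
translate([0, 5418, 0]) cube([5920, 212, 2630]);
translate([0, 212, 0]) cube([212, 5206, 2630]);
translate([5708, 212, 0]) cube([212, 5206, 2630]);


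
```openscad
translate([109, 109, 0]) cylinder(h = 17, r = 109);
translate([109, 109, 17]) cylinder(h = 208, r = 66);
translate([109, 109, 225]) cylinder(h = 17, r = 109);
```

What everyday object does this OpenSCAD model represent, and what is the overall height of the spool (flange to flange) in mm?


A spool. The overall height is 242 mm.

Three coaxial cylinders, large–small–large — a spool. Two 17 mm flanges and a 208 mm core give 17 + 208 + 17 = 242 mm.


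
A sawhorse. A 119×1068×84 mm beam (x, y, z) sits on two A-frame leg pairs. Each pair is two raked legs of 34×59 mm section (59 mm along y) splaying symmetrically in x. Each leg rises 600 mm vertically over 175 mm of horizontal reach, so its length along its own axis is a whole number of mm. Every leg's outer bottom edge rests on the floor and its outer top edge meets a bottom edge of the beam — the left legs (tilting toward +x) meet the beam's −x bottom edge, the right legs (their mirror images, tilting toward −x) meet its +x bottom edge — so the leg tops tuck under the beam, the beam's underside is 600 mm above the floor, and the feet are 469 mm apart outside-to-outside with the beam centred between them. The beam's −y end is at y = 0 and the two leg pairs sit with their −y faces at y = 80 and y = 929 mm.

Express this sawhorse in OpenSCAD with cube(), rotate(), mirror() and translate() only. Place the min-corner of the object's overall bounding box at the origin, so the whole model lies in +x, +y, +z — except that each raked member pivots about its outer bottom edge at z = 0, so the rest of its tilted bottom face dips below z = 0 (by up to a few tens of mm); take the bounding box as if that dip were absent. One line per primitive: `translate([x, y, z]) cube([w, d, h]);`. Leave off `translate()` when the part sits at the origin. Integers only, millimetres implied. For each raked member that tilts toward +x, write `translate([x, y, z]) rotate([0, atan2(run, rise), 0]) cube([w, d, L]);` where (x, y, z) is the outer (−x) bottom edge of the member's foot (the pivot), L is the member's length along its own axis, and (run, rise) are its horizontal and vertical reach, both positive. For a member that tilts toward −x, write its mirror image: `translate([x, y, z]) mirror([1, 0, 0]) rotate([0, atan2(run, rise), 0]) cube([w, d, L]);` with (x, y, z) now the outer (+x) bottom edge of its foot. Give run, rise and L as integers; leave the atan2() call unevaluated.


// leg length = √(175² + 600²) = 625
// right-leg outer foot x = 2·175 + 119 = 469
// beam min-corner = (175, 0, 600)
translate([175, 0, 600]) cube([119, 1068, 84]);
translate([0, 80, 0]) rotate([0, atan2(175, 600), 0]) cube([34, 59, 625]);
translate([469, 80, 0]) mirror([1, 0, 0]) rotate([0, atan2(175, 600), 0]) cube([34, 59, 625]);
translate([0, 929, 0]) rotate([0, atan2(175, 600), 0]) cube([34, 59, 625]);
translate([469, 929, 0]) mirror([1, 0, 0]) rotate([0, atan2(175, 600), 0]) cube([34, 59, 625]);
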